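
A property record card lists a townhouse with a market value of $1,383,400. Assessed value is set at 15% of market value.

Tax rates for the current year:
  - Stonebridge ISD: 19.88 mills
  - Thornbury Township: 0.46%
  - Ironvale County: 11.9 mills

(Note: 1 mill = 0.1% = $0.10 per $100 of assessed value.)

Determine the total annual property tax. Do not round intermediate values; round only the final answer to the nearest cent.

Assessed value = $1,383,400 × 0.15 = $207,510
Stonebridge ISD: $207,510 × 0.01988 = $4,125.2988
Thornbury Township: $207,510 × 0.0046 = $954.546
Ironvale County: $207,510 × 0.0119 = $2,469.369
Total = $7,549.2138

$7,549.21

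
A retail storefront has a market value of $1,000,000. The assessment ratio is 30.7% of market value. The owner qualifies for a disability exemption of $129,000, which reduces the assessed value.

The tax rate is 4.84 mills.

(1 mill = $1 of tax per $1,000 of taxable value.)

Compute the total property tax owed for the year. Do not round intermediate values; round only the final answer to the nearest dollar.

Assessed value = $1,000,000 × 0.307 = $307,000
Taxable value = $307,000 − $129,000 = $178,000
Tax = $178,000 × 0.00484 = $861.52

$862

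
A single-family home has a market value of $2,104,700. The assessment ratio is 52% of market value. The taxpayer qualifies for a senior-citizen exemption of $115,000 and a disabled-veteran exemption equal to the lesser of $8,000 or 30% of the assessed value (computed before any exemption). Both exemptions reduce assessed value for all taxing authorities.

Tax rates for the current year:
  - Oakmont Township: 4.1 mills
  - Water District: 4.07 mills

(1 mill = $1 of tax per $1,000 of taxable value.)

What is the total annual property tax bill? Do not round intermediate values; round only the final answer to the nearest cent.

Assessed value = $2,104,700 × 0.52 = $1,094,444
Disabled-veteran exemption = min($8,000, 30% × $1,094,444) = min($8,000, $328,333.2) = $8,000 (dollar cap binds)
Taxable value = $1,094,444 − $115,000 − $8,000 = $971,444
Oakmont Township: $971,444 × 0.0041 = $3,982.9204
Water District: $971,444 × 0.00407 = $3,953.77708
Total = $7,936.69748

$7,936.70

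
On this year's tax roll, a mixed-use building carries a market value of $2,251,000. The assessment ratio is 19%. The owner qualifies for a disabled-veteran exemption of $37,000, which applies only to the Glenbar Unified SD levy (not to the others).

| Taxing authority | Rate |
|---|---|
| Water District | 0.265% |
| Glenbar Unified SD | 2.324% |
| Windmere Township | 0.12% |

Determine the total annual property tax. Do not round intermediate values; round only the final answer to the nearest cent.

$10,726.24

Assessed value = $2,251,000 × 0.19 = $427,690
Water District: $427,690 × 0.00265 = $1,133.3785
Glenbar Unified SD: ($427,690 − $37,000) × 0.02324 = $390,690 × 0.02324 = $9,079.6356
Windmere Township: $427,690 × 0.0012 = $513.228
Total = $10,726.2421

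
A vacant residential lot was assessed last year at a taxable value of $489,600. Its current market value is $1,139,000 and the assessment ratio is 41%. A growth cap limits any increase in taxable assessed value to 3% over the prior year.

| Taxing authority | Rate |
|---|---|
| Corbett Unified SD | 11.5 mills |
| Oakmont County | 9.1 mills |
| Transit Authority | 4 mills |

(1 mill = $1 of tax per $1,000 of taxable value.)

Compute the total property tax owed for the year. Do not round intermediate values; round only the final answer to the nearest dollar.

$11,488

Uncapped assessed value = $1,139,000 × 0.41 = $466,990
Cap limit = $489,600 × 1.03 = $504,288
Taxable assessed value = min($466,990, $504,288) = $466,990 (cap does not bind)
Corbett Unified SD: $466,990 × 0.0115 = $5,370.385
Oakmont County: $466,990 × 0.0091 = $4,249.609
Transit Authority: $466,990 × 0.004 = $1,867.96
Total = $11,487.954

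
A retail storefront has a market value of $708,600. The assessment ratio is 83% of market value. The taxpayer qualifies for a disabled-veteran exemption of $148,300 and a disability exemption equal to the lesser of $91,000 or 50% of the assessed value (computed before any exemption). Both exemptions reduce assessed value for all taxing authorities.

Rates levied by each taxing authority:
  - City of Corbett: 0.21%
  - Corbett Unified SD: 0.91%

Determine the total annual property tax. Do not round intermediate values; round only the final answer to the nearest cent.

$3,906.99

Assessed value = $708,600 × 0.83 = $588,138
Disability exemption = min($91,000, 50% × $588,138) = min($91,000, $294,069) = $91,000 (dollar cap binds)
Taxable value = $588,138 − $148,300 − $91,000 = $348,838
City of Corbett: $348,838 × 0.0021 = $732.5598
Corbett Unified SD: $348,838 × 0.0091 = $3,174.4258
Total = $3,906.9856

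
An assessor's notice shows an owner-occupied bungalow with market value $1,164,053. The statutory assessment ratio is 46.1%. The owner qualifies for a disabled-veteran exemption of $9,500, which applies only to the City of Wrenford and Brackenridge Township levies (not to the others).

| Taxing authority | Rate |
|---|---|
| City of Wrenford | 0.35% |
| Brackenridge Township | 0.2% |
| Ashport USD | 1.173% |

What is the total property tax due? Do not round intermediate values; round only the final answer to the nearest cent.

$9,193.86

Assessed value = $1,164,053 × 0.461 = $536,628.433
City of Wrenford: ($536,628.433 − $9,500) × 0.0035 = $527,128.433 × 0.0035 = $1,844.9495155
Brackenridge Township: ($536,628.433 − $9,500) × 0.002 = $527,128.433 × 0.002 = $1,054.256866
Ashport USD: $536,628.433 × 0.01173 = $6,294.65151909
Total = $9,193.85790059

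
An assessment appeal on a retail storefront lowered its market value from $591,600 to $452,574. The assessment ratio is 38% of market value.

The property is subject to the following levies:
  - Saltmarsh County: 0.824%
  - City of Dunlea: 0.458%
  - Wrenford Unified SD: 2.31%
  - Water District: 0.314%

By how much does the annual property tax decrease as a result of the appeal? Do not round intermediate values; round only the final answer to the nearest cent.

Old assessed value = $591,600 × 0.38 = $224,808
New assessed value = $452,574 × 0.38 = $171,978.12
Combined rate = 0.00824 + 0.00458 + 0.0231 + 0.00314 = 0.03906
Old tax = $224,808 × 0.03906 = $8,781.00048
New tax = $171,978.12 × 0.03906 = $6,717.4653672
Reduction = $8,781.00048 − $6,717.4653672 = $2,063.5351128

$2,063.54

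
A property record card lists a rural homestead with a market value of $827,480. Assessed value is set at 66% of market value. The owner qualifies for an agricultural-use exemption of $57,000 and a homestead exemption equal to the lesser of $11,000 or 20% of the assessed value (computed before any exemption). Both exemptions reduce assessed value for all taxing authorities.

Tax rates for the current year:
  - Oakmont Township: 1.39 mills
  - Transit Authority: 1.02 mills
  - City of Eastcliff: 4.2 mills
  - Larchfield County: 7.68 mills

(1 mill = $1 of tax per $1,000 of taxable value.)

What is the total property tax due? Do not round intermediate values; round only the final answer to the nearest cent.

Assessed value = $827,480 × 0.66 = $546,136.8
Homestead exemption = min($11,000, 20% × $546,136.8) = min($11,000, $109,227.36) = $11,000 (dollar cap binds)
Taxable value = $546,136.8 − $57,000 − $11,000 = $478,136.8
Oakmont Township: $478,136.8 × 0.00139 = $664.610152
Transit Authority: $478,136.8 × 0.00102 = $487.699536
City of Eastcliff: $478,136.8 × 0.0042 = $2,008.17456
Larchfield County: $478,136.8 × 0.00768 = $3,672.090624
Total = $6,832.574872

$6,832.57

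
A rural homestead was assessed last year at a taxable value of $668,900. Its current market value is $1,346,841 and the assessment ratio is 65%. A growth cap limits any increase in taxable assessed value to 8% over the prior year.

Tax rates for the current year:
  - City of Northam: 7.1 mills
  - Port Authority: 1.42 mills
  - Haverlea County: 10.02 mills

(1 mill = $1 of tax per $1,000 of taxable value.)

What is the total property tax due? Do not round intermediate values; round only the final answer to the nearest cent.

$13,393.52

Uncapped assessed value = $1,346,841 × 0.65 = $875,446.65
Cap limit = $668,900 × 1.08 = $722,412
Taxable assessed value = min($875,446.65, $722,412) = $722,412 (cap binds)
City of Northam: $722,412 × 0.0071 = $5,129.1252
Port Authority: $722,412 × 0.00142 = $1,025.82504
Haverlea County: $722,412 × 0.01002 = $7,238.56824
Total = $13,393.51848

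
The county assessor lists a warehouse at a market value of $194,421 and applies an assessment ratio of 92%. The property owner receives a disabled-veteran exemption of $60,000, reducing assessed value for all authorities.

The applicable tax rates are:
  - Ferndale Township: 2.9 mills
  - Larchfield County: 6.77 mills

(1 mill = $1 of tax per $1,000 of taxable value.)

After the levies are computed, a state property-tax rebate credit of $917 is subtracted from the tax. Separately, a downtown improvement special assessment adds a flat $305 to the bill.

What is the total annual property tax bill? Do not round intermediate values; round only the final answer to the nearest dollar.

$537

Assessed value = $194,421 × 0.92 = $178,867.32
Taxable value = $178,867.32 − $60,000 = $118,867.32
Ferndale Township: $118,867.32 × 0.0029 = $344.715228
Larchfield County: $118,867.32 × 0.00677 = $804.7317564
Levies subtotal = $1,149.4469844
After credit = $1,149.4469844 − $917 = $232.4469844
Total = $232.4469844 + $305 = $537.4469844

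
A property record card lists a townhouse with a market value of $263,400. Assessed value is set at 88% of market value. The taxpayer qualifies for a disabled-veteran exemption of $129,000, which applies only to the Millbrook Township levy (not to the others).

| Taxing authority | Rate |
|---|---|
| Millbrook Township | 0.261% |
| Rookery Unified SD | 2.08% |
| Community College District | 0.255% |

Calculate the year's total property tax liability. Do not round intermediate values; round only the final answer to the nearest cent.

$5,680.63

Assessed value = $263,400 × 0.88 = $231,792
Millbrook Township: ($231,792 − $129,000) × 0.00261 = $102,792 × 0.00261 = $268.28712
Rookery Unified SD: $231,792 × 0.0208 = $4,821.2736
Community College District: $231,792 × 0.00255 = $591.0696
Total = $5,680.63032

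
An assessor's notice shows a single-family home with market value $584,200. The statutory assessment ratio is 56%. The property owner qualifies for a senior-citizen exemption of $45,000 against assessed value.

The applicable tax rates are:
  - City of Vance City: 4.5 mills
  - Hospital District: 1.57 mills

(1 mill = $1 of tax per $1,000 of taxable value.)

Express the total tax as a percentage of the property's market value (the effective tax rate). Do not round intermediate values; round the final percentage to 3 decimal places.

Assessed value = $584,200 × 0.56 = $327,152
Taxable value = $327,152 − $45,000 = $282,152
City of Vance City: $282,152 × 0.0045 = $1,269.684
Hospital District: $282,152 × 0.00157 = $442.97864
Total tax = $1,712.66264
Effective rate = $1,712.66264 ÷ $584,200 = 0.293% of market value

0.293%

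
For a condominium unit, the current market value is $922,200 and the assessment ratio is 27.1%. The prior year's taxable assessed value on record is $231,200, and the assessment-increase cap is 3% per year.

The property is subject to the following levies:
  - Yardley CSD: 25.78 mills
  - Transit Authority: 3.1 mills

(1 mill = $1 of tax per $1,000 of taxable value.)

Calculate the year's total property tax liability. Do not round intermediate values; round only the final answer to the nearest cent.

$6,877.37

Uncapped assessed value = $922,200 × 0.271 = $249,916.2
Cap limit = $231,200 × 1.03 = $238,136
Taxable assessed value = min($249,916.2, $238,136) = $238,136 (cap binds)
Yardley CSD: $238,136 × 0.02578 = $6,139.14608
Transit Authority: $238,136 × 0.0031 = $738.2216
Total = $6,877.36768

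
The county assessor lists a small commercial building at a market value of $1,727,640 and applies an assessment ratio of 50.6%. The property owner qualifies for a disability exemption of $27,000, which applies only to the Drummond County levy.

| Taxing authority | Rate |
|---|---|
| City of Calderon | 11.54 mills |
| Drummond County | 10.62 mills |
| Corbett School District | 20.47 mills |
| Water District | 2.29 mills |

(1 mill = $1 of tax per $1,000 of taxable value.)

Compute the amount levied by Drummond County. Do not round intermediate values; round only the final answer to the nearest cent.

$8,997.11

Assessed value = $1,727,640 × 0.506 = $874,185.84
Drummond County taxable value = $874,185.84 − $27,000 = $847,185.84
Drummond County levy = $847,185.84 × 0.01062 = $8,997.1136208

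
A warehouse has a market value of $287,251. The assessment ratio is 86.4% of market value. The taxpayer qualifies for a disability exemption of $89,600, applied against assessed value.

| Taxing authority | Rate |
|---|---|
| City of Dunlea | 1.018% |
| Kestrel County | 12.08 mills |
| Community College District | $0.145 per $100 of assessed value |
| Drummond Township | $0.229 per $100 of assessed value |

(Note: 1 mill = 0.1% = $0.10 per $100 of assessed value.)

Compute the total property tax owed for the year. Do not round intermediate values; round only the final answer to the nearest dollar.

Assessed value = $287,251 × 0.864 = $248,184.864
Taxable value = $248,184.864 − $89,600 = $158,584.864
City of Dunlea: $158,584.864 × 0.01018 = $1,614.39391552
Kestrel County: $158,584.864 × 0.01208 = $1,915.70515712
Community College District: $158,584.864 × 0.00145 = $229.9480528
Drummond Township: $158,584.864 × 0.00229 = $363.15933856
Total = $4,123.206464

$4,123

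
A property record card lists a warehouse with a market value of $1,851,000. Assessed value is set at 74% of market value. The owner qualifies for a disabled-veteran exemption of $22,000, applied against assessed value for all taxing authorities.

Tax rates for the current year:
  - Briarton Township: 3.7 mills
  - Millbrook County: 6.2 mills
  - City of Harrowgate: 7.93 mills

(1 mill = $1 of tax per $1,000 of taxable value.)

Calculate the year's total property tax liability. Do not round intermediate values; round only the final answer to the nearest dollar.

Assessed value = $1,851,000 × 0.74 = $1,369,740
Taxable value = $1,369,740 − $22,000 = $1,347,740
Briarton Township: $1,347,740 × 0.0037 = $4,986.638
Millbrook County: $1,347,740 × 0.0062 = $8,355.988
City of Harrowgate: $1,347,740 × 0.00793 = $10,687.5782
Total = $4,986.638 + $8,355.988 + $10,687.5782 = $24,030.2042

$24,030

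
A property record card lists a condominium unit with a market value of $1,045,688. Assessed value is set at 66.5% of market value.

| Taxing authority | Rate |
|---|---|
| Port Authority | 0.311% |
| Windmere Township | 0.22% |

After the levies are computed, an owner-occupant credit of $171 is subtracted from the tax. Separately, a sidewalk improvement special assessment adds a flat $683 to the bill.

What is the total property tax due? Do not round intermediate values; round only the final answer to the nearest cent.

$4,204.48

Assessed value = $1,045,688 × 0.665 = $695,382.52
Port Authority: $695,382.52 × 0.00311 = $2,162.6396372
Windmere Township: $695,382.52 × 0.0022 = $1,529.841544
Levies subtotal = $3,692.4811812
After credit = $3,692.4811812 − $171 = $3,521.4811812
Total = $3,521.4811812 + $683 = $4,204.4811812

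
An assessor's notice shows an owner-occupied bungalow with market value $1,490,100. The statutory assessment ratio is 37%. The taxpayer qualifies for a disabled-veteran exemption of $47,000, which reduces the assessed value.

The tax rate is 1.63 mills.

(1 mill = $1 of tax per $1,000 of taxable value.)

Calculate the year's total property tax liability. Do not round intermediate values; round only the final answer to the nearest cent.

$822.07

Assessed value = $1,490,100 × 0.37 = $551,337
Taxable value = $551,337 − $47,000 = $504,337
Tax = $504,337 × 0.00163 = $822.06931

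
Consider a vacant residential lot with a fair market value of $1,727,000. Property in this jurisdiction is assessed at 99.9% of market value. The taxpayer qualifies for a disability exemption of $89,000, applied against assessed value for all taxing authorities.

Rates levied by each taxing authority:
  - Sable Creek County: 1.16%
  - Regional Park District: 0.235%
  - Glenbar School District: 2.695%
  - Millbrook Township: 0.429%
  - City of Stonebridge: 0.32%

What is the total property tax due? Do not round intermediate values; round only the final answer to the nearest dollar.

Assessed value = $1,727,000 × 0.999 = $1,725,273
Taxable value = $1,725,273 − $89,000 = $1,636,273
Sable Creek County: $1,636,273 × 0.0116 = $18,980.7668
Regional Park District: $1,636,273 × 0.00235 = $3,845.24155
Glenbar School District: $1,636,273 × 0.02695 = $44,097.55735
Millbrook Township: $1,636,273 × 0.00429 = $7,019.61117
City of Stonebridge: $1,636,273 × 0.0032 = $5,236.0736
Total = $18,980.7668 + $3,845.24155 + $44,097.55735 + $7,019.61117 + $5,236.0736 = $79,179.25047

$79,179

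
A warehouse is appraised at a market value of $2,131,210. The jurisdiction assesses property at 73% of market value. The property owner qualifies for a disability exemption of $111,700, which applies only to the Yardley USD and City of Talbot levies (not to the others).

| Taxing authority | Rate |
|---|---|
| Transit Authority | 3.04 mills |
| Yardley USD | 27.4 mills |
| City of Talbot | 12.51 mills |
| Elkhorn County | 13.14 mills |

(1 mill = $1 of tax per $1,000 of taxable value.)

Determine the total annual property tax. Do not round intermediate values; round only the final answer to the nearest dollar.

$82,806

Assessed value = $2,131,210 × 0.73 = $1,555,783.3
Transit Authority: $1,555,783.3 × 0.00304 = $4,729.581232
Yardley USD: ($1,555,783.3 − $111,700) × 0.0274 = $1,444,083.3 × 0.0274 = $39,567.88242
City of Talbot: ($1,555,783.3 − $111,700) × 0.01251 = $1,444,083.3 × 0.01251 = $18,065.482083
Elkhorn County: $1,555,783.3 × 0.01314 = $20,442.992562
Total = $82,805.938297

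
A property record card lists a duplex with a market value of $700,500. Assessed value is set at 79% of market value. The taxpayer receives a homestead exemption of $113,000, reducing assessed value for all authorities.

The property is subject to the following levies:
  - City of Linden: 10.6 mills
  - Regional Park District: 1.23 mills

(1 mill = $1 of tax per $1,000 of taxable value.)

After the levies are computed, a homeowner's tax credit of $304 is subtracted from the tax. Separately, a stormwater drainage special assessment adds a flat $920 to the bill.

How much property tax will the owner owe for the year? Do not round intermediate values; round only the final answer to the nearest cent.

Assessed value = $700,500 × 0.79 = $553,395
Taxable value = $553,395 − $113,000 = $440,395
City of Linden: $440,395 × 0.0106 = $4,668.187
Regional Park District: $440,395 × 0.00123 = $541.68585
Levies subtotal = $5,209.87285
After credit = $5,209.87285 − $304 = $4,905.87285
Total = $4,905.87285 + $920 = $5,825.87285

$5,825.87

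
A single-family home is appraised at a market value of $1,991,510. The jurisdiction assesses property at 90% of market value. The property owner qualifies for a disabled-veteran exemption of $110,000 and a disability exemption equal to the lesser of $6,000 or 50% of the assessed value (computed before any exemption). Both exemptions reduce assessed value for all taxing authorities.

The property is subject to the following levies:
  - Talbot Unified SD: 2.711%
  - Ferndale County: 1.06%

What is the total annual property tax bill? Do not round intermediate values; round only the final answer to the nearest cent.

$63,215.50

Assessed value = $1,991,510 × 0.9 = $1,792,359
Disability exemption = min($6,000, 50% × $1,792,359) = min($6,000, $896,179.5) = $6,000 (dollar cap binds)
Taxable value = $1,792,359 − $110,000 − $6,000 = $1,676,359
Talbot Unified SD: $1,676,359 × 0.02711 = $45,446.09249
Ferndale County: $1,676,359 × 0.0106 = $17,769.4054
Total = $63,215.49789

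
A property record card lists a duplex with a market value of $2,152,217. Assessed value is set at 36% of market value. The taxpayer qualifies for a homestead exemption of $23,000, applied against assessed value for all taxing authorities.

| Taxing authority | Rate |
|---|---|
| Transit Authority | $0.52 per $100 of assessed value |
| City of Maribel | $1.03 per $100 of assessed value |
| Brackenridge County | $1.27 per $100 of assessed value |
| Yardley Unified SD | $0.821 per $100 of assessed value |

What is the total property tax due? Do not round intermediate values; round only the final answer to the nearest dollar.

$27,373

Assessed value = $2,152,217 × 0.36 = $774,798.12
Taxable value = $774,798.12 − $23,000 = $751,798.12
Transit Authority: $751,798.12 × 0.0052 = $3,909.350224
City of Maribel: $751,798.12 × 0.0103 = $7,743.520636
Brackenridge County: $751,798.12 × 0.0127 = $9,547.836124
Yardley Unified SD: $751,798.12 × 0.00821 = $6,172.2625652
Total = $3,909.350224 + $7,743.520636 + $9,547.836124 + $6,172.2625652 = $27,372.9695492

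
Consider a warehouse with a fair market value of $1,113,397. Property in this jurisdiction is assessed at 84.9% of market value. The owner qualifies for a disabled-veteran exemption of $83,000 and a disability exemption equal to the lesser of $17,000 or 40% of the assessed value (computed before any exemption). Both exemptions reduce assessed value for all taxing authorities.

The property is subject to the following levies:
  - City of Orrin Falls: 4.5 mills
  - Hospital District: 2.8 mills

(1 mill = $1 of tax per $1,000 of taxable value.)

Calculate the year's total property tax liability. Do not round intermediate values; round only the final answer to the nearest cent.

Assessed value = $1,113,397 × 0.849 = $945,274.053
Disability exemption = min($17,000, 40% × $945,274.053) = min($17,000, $378,109.6212) = $17,000 (dollar cap binds)
Taxable value = $945,274.053 − $83,000 − $17,000 = $845,274.053
City of Orrin Falls: $845,274.053 × 0.0045 = $3,803.7332385
Hospital District: $845,274.053 × 0.0028 = $2,366.7673484
Total = $6,170.5005869

$6,170.50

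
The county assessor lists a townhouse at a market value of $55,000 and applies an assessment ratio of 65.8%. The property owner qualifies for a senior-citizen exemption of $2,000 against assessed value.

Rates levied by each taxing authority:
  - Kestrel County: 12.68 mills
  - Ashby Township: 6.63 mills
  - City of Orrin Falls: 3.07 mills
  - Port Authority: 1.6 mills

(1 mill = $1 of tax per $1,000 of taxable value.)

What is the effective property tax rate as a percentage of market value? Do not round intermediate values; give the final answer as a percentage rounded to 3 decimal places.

Assessed value = $55,000 × 0.658 = $36,190
Taxable value = $36,190 − $2,000 = $34,190
Kestrel County: $34,190 × 0.01268 = $433.5292
Ashby Township: $34,190 × 0.00663 = $226.6797
City of Orrin Falls: $34,190 × 0.00307 = $104.9633
Port Authority: $34,190 × 0.0016 = $54.704
Total tax = $819.8762
Effective rate = $819.8762 ÷ $55,000 = 1.491% of market value

1.491%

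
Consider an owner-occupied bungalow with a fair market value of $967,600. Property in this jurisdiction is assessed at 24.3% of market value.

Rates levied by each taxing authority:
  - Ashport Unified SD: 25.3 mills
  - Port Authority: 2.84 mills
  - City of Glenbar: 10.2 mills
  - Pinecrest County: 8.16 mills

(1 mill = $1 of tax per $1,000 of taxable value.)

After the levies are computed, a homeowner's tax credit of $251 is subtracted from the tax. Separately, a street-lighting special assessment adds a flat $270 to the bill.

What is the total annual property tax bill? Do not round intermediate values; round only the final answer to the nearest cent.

Assessed value = $967,600 × 0.243 = $235,126.8
Ashport Unified SD: $235,126.8 × 0.0253 = $5,948.70804
Port Authority: $235,126.8 × 0.00284 = $667.760112
City of Glenbar: $235,126.8 × 0.0102 = $2,398.29336
Pinecrest County: $235,126.8 × 0.00816 = $1,918.634688
Levies subtotal = $10,933.3962
After credit = $10,933.3962 − $251 = $10,682.3962
Total = $10,682.3962 + $270 = $10,952.3962

$10,952.40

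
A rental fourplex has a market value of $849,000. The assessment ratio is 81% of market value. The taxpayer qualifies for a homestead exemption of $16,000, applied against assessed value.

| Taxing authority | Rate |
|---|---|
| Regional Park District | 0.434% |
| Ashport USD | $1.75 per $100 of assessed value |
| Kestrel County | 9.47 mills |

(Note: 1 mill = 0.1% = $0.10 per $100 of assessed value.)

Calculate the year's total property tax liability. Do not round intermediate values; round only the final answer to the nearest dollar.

Assessed value = $849,000 × 0.81 = $687,690
Taxable value = $687,690 − $16,000 = $671,690
Regional Park District: $671,690 × 0.00434 = $2,915.1346
Ashport USD: $671,690 × 0.0175 = $11,754.575
Kestrel County: $671,690 × 0.00947 = $6,360.9043
Total = $21,030.6139

$21,031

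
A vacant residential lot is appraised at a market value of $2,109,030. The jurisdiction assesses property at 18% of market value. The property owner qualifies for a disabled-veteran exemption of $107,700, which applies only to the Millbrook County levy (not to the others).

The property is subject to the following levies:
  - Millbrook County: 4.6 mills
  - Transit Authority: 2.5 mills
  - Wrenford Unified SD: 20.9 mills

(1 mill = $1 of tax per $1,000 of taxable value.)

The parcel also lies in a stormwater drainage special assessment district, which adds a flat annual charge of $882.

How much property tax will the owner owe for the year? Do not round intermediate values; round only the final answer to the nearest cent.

$11,016.09

Assessed value = $2,109,030 × 0.18 = $379,625.4
Millbrook County: ($379,625.4 − $107,700) × 0.0046 = $271,925.4 × 0.0046 = $1,250.85684
Transit Authority: $379,625.4 × 0.0025 = $949.0635
Wrenford Unified SD: $379,625.4 × 0.0209 = $7,934.17086
Levies subtotal = $10,134.0912
Total = $10,134.0912 + $882 = $11,016.0912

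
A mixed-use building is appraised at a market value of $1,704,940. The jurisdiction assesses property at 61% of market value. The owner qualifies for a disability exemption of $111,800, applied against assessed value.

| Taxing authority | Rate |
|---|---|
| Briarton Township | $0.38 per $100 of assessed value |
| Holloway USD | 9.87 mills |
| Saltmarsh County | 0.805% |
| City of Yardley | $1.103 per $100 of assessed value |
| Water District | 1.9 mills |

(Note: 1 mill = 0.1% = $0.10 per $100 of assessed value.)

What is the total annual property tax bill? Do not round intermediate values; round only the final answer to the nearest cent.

$32,162.59

Assessed value = $1,704,940 × 0.61 = $1,040,013.4
Taxable value = $1,040,013.4 − $111,800 = $928,213.4
Briarton Township: $928,213.4 × 0.0038 = $3,527.21092
Holloway USD: $928,213.4 × 0.00987 = $9,161.466258
Saltmarsh County: $928,213.4 × 0.00805 = $7,472.11787
City of Yardley: $928,213.4 × 0.01103 = $10,238.193802
Water District: $928,213.4 × 0.0019 = $1,763.60546
Total = $32,162.59431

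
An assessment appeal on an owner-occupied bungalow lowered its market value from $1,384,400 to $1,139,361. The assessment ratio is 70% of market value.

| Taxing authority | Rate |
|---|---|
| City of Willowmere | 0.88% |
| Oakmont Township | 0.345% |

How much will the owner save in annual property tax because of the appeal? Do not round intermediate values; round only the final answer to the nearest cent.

Old assessed value = $1,384,400 × 0.7 = $969,080
New assessed value = $1,139,361 × 0.7 = $797,552.7
Combined rate = 0.0088 + 0.00345 = 0.01225
Old tax = $969,080 × 0.01225 = $11,871.23
New tax = $797,552.7 × 0.01225 = $9,770.020575
Reduction = $11,871.23 − $9,770.020575 = $2,101.209425

$2,101.21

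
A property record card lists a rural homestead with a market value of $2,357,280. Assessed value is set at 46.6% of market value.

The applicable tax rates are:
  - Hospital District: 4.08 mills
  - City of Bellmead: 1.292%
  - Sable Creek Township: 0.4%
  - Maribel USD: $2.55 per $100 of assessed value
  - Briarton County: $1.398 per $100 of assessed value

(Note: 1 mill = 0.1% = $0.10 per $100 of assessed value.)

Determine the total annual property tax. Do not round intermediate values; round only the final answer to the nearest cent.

$66,436.83

Assessed value = $2,357,280 × 0.466 = $1,098,492.48
Hospital District: $1,098,492.48 × 0.00408 = $4,481.8493184
City of Bellmead: $1,098,492.48 × 0.01292 = $14,192.5228416
Sable Creek Township: $1,098,492.48 × 0.004 = $4,393.96992
Maribel USD: $1,098,492.48 × 0.0255 = $28,011.55824
Briarton County: $1,098,492.48 × 0.01398 = $15,356.9248704
Total = $66,436.8251904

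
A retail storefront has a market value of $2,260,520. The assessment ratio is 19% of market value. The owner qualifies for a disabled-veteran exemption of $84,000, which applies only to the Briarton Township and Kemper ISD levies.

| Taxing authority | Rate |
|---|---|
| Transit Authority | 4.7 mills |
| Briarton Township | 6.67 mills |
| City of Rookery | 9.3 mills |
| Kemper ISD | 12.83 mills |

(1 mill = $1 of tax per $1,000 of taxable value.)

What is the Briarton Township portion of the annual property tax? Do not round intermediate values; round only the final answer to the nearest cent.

Assessed value = $2,260,520 × 0.19 = $429,498.8
Briarton Township taxable value = $429,498.8 − $84,000 = $345,498.8
Briarton Township levy = $345,498.8 × 0.00667 = $2,304.476996

$2,304.48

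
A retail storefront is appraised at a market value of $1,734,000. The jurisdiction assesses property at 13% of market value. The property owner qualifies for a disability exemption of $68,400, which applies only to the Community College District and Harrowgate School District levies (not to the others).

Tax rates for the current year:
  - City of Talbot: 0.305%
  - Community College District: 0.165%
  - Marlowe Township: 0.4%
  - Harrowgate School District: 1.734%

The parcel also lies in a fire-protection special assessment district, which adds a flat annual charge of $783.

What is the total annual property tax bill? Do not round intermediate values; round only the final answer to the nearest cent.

$5,354.02

Assessed value = $1,734,000 × 0.13 = $225,420
City of Talbot: $225,420 × 0.00305 = $687.531
Community College District: ($225,420 − $68,400) × 0.00165 = $157,020 × 0.00165 = $259.083
Marlowe Township: $225,420 × 0.004 = $901.68
Harrowgate School District: ($225,420 − $68,400) × 0.01734 = $157,020 × 0.01734 = $2,722.7268
Levies subtotal = $4,571.0208
Total = $4,571.0208 + $783 = $5,354.0208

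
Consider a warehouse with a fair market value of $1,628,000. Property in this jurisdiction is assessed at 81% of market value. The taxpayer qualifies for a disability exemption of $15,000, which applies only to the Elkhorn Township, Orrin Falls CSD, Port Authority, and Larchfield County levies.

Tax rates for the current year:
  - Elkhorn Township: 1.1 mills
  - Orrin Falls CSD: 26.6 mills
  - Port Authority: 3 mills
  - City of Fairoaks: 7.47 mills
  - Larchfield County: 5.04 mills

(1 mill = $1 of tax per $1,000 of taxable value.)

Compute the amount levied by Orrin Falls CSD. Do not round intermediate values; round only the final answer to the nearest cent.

$34,677.89

Assessed value = $1,628,000 × 0.81 = $1,318,680
Orrin Falls CSD taxable value = $1,318,680 − $15,000 = $1,303,680
Orrin Falls CSD levy = $1,303,680 × 0.0266 = $34,677.888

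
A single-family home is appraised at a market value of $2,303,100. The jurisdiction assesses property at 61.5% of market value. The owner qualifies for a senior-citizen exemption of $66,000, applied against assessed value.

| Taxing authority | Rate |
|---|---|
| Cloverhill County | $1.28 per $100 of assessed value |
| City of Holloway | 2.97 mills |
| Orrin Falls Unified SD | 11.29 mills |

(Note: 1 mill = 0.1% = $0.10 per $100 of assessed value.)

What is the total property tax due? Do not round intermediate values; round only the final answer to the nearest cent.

Assessed value = $2,303,100 × 0.615 = $1,416,406.5
Taxable value = $1,416,406.5 − $66,000 = $1,350,406.5
Cloverhill County: $1,350,406.5 × 0.0128 = $17,285.2032
City of Holloway: $1,350,406.5 × 0.00297 = $4,010.707305
Orrin Falls Unified SD: $1,350,406.5 × 0.01129 = $15,246.089385
Total = $36,541.99989

$36,542.00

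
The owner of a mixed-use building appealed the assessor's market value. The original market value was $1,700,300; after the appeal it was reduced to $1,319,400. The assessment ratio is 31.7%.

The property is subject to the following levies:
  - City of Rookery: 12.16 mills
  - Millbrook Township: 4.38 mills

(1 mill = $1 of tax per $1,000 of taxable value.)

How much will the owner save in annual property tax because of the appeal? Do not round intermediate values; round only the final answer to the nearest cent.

$1,997.13

Old assessed value = $1,700,300 × 0.317 = $538,995.1
New assessed value = $1,319,400 × 0.317 = $418,249.8
Combined rate = 0.01216 + 0.00438 = 0.01654
Old tax = $538,995.1 × 0.01654 = $8,914.978954
New tax = $418,249.8 × 0.01654 = $6,917.851692
Reduction = $8,914.978954 − $6,917.851692 = $1,997.127262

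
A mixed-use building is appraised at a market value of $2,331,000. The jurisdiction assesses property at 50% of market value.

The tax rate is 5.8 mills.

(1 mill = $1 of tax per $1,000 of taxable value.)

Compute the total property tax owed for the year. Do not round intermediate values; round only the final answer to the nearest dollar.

Assessed value = $2,331,000 × 0.5 = $1,165,500
Tax = $1,165,500 × 0.0058 = $6,759.9

$6,760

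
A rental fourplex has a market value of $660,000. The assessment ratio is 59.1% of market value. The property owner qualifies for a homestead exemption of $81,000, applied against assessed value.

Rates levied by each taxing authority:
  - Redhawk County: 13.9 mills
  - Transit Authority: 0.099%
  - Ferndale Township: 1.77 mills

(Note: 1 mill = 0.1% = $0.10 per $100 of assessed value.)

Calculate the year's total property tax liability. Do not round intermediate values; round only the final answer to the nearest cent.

Assessed value = $660,000 × 0.591 = $390,060
Taxable value = $390,060 − $81,000 = $309,060
Redhawk County: $309,060 × 0.0139 = $4,295.934
Transit Authority: $309,060 × 0.00099 = $305.9694
Ferndale Township: $309,060 × 0.00177 = $547.0362
Total = $5,148.9396

$5,148.94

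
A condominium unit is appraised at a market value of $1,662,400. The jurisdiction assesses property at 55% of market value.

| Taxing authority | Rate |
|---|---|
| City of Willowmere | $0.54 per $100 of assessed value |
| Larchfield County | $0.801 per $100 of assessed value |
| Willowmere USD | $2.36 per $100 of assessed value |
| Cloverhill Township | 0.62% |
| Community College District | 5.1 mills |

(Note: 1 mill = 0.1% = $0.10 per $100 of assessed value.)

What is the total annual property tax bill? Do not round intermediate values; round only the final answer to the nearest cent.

$44,170.80

Assessed value = $1,662,400 × 0.55 = $914,320
City of Willowmere: $914,320 × 0.0054 = $4,937.328
Larchfield County: $914,320 × 0.00801 = $7,323.7032
Willowmere USD: $914,320 × 0.0236 = $21,577.952
Cloverhill Township: $914,320 × 0.0062 = $5,668.784
Community College District: $914,320 × 0.0051 = $4,663.032
Total = $44,170.7992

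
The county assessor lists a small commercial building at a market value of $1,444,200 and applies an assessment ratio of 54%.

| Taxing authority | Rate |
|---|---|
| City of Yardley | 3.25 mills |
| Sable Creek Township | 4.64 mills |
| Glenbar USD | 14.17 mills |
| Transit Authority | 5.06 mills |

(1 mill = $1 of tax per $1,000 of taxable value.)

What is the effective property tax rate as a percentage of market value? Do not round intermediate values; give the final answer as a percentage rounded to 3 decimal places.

1.464%

Assessed value = $1,444,200 × 0.54 = $779,868
City of Yardley: $779,868 × 0.00325 = $2,534.571
Sable Creek Township: $779,868 × 0.00464 = $3,618.58752
Glenbar USD: $779,868 × 0.01417 = $11,050.72956
Transit Authority: $779,868 × 0.00506 = $3,946.13208
Total tax = $21,150.02016
Effective rate = $21,150.02016 ÷ $1,444,200 = 1.464% of market value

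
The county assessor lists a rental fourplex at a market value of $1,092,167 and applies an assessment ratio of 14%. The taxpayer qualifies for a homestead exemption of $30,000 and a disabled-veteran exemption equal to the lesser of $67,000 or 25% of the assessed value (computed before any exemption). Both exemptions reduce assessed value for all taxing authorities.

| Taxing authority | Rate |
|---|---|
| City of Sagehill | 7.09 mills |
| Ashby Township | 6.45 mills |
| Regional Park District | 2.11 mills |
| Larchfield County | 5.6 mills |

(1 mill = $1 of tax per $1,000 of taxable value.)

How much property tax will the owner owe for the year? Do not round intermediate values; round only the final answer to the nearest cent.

Assessed value = $1,092,167 × 0.14 = $152,903.38
Disabled-veteran exemption = min($67,000, 25% × $152,903.38) = min($67,000, $38,225.845) = $38,225.845 (percentage binds)
Taxable value = $152,903.38 − $30,000 − $38,225.845 = $84,677.535
City of Sagehill: $84,677.535 × 0.00709 = $600.36372315
Ashby Township: $84,677.535 × 0.00645 = $546.17010075
Regional Park District: $84,677.535 × 0.00211 = $178.66959885
Larchfield County: $84,677.535 × 0.0056 = $474.194196
Total = $1,799.39761875

$1,799.40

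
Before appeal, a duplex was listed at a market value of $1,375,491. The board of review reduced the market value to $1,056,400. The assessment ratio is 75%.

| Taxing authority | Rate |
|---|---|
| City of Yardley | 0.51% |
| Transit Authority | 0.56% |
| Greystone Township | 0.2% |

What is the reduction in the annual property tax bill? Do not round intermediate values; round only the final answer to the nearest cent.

$3,039.34

Old assessed value = $1,375,491 × 0.75 = $1,031,618.25
New assessed value = $1,056,400 × 0.75 = $792,300
Combined rate = 0.0051 + 0.0056 + 0.002 = 0.0127
Old tax = $1,031,618.25 × 0.0127 = $13,101.551775
New tax = $792,300 × 0.0127 = $10,062.21
Reduction = $13,101.551775 − $10,062.21 = $3,039.341775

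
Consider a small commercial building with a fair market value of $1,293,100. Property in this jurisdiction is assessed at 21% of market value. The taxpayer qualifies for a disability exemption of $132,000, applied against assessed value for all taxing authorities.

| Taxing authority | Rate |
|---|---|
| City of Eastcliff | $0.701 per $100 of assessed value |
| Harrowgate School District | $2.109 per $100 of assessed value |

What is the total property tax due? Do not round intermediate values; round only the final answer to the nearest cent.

$3,921.38

Assessed value = $1,293,100 × 0.21 = $271,551
Taxable value = $271,551 − $132,000 = $139,551
City of Eastcliff: $139,551 × 0.00701 = $978.25251
Harrowgate School District: $139,551 × 0.02109 = $2,943.13059
Total = $978.25251 + $2,943.13059 = $3,921.3831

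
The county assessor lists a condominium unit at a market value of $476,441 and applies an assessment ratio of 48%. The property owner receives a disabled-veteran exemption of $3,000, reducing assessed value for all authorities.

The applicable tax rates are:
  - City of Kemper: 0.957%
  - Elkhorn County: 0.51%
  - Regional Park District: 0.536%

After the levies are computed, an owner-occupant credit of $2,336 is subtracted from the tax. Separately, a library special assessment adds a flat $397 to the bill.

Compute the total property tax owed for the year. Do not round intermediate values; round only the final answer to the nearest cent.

$2,581.60

Assessed value = $476,441 × 0.48 = $228,691.68
Taxable value = $228,691.68 − $3,000 = $225,691.68
City of Kemper: $225,691.68 × 0.00957 = $2,159.8693776
Elkhorn County: $225,691.68 × 0.0051 = $1,151.027568
Regional Park District: $225,691.68 × 0.00536 = $1,209.7074048
Levies subtotal = $4,520.6043504
After credit = $4,520.6043504 − $2,336 = $2,184.6043504
Total = $2,184.6043504 + $397 = $2,581.6043504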